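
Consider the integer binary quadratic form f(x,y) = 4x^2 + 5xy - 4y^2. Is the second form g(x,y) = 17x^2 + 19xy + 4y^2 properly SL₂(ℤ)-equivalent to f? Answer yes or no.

D₁ = 89, D₂ = 89
river cycle of f (length 14): (-4, 3, 5), (5, 7, -2), (-2, 9, 1), (1, 9, -2), (-2, 7, 5), (5, 3, -4), (-4, 5, 4), (4, 3, -5), (-5, 7, 2), (2, 9, -1), … (4 more)
river cycle of g (length 14): (4, 5, -4), (-4, 3, 5), (5, 7, -2), (-2, 9, 1), (1, 9, -2), (-2, 7, 5), (5, 3, -4), (-4, 5, 4), (4, 3, -5), (-5, 7, 2), … (4 more)
cycles coincide ⇒ equivalent

yes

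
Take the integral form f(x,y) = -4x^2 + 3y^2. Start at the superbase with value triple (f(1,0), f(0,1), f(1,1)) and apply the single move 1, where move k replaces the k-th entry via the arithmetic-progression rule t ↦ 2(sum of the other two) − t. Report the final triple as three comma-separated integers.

start (-4,3,-1) = (f(1,0),f(0,1),f(1,1))
replace slot 1: 2·(3+(-1)) − (-4) = 8 → (8,3,-1)

8,3,-1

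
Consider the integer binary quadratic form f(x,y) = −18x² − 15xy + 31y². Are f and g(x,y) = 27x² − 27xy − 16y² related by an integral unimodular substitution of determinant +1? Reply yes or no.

D₁ = 2457, D₂ = 2457
river cycle of f (length 20): (31, 15, -18), (-18, 21, 28), (28, 35, -11), (-11, 31, 34), (34, 37, -8), (-8, 43, 19), (19, 33, -18), (-18, 39, 13), (13, 39, -18), (-18, 33, 19), … (10 more)
river cycle of g (length 22): (-16, 27, 27), (27, 27, -16), (-16, 37, 17), (17, 31, -22), (-22, 13, 26), (26, 39, -9), (-9, 33, 38), (38, 43, -4), (-4, 45, 27), (27, 9, -22), … (12 more)
cycles differ ⇒ inequivalent

no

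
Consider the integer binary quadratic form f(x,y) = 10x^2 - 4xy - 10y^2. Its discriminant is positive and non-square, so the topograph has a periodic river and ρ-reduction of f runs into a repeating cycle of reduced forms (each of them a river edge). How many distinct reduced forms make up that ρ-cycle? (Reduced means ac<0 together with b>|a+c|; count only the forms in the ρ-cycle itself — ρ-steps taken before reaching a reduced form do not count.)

D = 416, ⌊√D⌋ = 20
descent: ρ → (-10,4,10)  [lands on river]
river: ρ → (10,16,-4)
river: ρ → (-4,16,10)
river: ρ → (10,4,-10)
river: ρ → (-10,16,4)
river: ρ → (4,16,-10)
ρ-cycle length = 6 (tail of 1 descent step not counted)

6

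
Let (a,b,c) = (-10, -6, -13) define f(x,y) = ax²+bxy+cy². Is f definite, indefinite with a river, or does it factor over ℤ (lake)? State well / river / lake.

D = b²−4ac = (-6)² − 4·(-10)·(-13) = -484
D < 0 ⇒ definite ⇒ every region one sign ⇒ single well

well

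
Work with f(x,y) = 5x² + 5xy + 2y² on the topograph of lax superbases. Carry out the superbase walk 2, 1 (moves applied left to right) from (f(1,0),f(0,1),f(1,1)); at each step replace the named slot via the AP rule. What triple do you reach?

start (5,2,12) = (f(1,0),f(0,1),f(1,1))
replace slot 2: 2·(5+12) − 2 = 32 → (5,32,12)
replace slot 1: 2·(32+12) − 5 = 83 → (83,32,12)

83,32,12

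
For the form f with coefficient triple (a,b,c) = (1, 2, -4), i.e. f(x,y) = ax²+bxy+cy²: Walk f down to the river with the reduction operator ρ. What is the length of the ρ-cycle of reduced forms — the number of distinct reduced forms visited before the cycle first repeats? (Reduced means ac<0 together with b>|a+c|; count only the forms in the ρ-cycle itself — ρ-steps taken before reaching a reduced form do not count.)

D = 20, ⌊√D⌋ = 4
descent: ρ → (-4,-2,1)
descent: ρ → (1,4,-1)  [lands on river]
river: ρ → (-1,4,1)
ρ-cycle length = 2 (tail of 2 descent steps not counted)

2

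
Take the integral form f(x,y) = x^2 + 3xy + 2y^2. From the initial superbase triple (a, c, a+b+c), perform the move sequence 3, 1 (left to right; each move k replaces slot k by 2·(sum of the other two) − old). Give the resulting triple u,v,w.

start (1,2,6) = (f(1,0),f(0,1),f(1,1))
replace slot 3: 2·(1+2) − 6 = 0 → (1,2,0)
replace slot 1: 2·(2+0) − 1 = 3 → (3,2,0)

3,2,0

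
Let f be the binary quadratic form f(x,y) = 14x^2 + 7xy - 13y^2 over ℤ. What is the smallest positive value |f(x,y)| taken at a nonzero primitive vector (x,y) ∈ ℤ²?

river: ρ → (-13,19,8)
river: ρ → (8,13,-19)
river: ρ → (-19,25,2)
river: ρ → (2,27,-6)
river: ρ → (-6,21,14)
river: ρ → (14,7,-13)
closes: descent 0, river 6
min |a| on river = 2

2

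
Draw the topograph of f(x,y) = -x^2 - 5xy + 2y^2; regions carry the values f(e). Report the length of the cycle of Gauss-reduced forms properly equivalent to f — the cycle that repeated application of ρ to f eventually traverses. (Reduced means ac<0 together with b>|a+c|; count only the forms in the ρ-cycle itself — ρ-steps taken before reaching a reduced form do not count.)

D = 33, ⌊√D⌋ = 5
descent: ρ → (2,5,-1)  [lands on river]
river: ρ → (-1,5,2)
river: ρ → (2,3,-3)
river: ρ → (-3,3,2)
ρ-cycle length = 4 (tail of 1 descent step not counted)

4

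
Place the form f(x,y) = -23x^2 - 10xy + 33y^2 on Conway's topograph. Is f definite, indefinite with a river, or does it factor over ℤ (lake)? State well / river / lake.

D = b²−4ac = (-10)² − 4·(-23)·33 = 3136
D = 56² is a perfect square ⇒ form factors over ℤ ⇒ lakes

lake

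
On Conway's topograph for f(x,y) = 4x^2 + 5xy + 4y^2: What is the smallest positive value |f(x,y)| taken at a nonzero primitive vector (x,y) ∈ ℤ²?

translate: b→-3 (≡5 mod 8), so (4,5,4)→(4,-3,3)
flip: (4,-3,3)→(3,3,4)
reduced (well bottom): (3,3,4) with a≤c, −a<b≤a
well minimum = a = 3

3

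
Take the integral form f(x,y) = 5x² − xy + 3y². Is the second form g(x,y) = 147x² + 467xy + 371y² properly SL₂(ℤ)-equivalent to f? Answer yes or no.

D₁ = -59, D₂ = -59
f: flip: (5,-1,3)→(3,1,5)
f: reduced (well bottom): (3,1,5) with a≤c, −a<b≤a
g: translate: b→-121 (≡467 mod 294), so (147,467,371)→(147,-121,25)
g: flip: (147,-121,25)→(25,121,147)
g: translate: b→21 (≡121 mod 50), so (25,121,147)→(25,21,5)
g: flip: (25,21,5)→(5,-21,25)
g: translate: b→-1 (≡-21 mod 10), so (5,-21,25)→(5,-1,3)
g: flip: (5,-1,3)→(3,1,5)
g: reduced (well bottom): (3,1,5) with a≤c, −a<b≤a
reduced forms (3, 1, 5) vs (3, 1, 5) ⇒ equivalent

yes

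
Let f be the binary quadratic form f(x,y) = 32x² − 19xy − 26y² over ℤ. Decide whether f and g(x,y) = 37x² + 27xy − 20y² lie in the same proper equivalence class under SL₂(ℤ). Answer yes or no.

D₁ = 3689, D₂ = 3689
river cycle of f (length 26): (-26, 19, 32), (32, 45, -13), (-13, 59, 4), (4, 53, -55), (-55, 57, 2), (2, 59, -26), (-26, 45, 16), (16, 51, -17), (-17, 51, 16), (16, 45, -26), … (16 more)
river cycle of g (length 32): (-20, 53, 11), (11, 57, -10), (-10, 43, 46), (46, 49, -7), (-7, 49, 46), (46, 43, -10), (-10, 57, 11), (11, 53, -20), (-20, 27, 37), (37, 47, -10), … (22 more)
cycles differ ⇒ inequivalent

no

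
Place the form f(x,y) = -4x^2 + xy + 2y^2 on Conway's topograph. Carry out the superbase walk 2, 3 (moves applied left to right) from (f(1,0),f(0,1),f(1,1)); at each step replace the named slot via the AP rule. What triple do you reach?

start (-4,2,-1) = (f(1,0),f(0,1),f(1,1))
replace slot 2: 2·((-4)+(-1)) − 2 = -12 → (-4,-12,-1)
replace slot 3: 2·((-4)+(-12)) − (-1) = -31 → (-4,-12,-31)

-4,-12,-31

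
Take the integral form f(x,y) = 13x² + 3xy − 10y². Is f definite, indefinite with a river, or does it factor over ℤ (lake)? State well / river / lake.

D = b²−4ac = 3² − 4·13·(-10) = 529
D = 23² is a perfect square ⇒ form factors over ℤ ⇒ lakes

lake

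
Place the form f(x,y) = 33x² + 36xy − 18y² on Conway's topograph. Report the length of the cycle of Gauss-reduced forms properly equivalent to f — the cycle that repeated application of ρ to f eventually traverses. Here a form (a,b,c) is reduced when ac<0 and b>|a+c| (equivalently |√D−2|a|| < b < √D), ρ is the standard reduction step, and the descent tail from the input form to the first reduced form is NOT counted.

D = 3672, ⌊√D⌋ = 60
river: ρ → (-18,36,33)
river: ρ → (33,30,-21)
river: ρ → (-21,54,9)
river: ρ → (9,54,-21)
river: ρ → (-21,30,33)
river: ρ → (33,36,-18)
ρ-cycle length = 6 (tail of 0 descent steps not counted)

6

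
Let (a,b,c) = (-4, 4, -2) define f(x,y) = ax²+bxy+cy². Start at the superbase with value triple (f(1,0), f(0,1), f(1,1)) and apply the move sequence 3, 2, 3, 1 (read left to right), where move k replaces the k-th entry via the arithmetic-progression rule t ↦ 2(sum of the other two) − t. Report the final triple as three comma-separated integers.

start (-4,-2,-2) = (f(1,0),f(0,1),f(1,1))
replace slot 3: 2·((-4)+(-2)) − (-2) = -10 → (-4,-2,-10)
replace slot 2: 2·((-4)+(-10)) − (-2) = -26 → (-4,-26,-10)
replace slot 3: 2·((-4)+(-26)) − (-10) = -50 → (-4,-26,-50)
replace slot 1: 2·((-26)+(-50)) − (-4) = -148 → (-148,-26,-50)

-148,-26,-50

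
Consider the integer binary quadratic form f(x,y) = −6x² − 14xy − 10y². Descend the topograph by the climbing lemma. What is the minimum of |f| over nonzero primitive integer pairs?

translate: b→2 (≡14 mod 12), so (6,14,10)→(6,2,2)
flip: (6,2,2)→(2,-2,6)
translate: b→2 (≡-2 mod 4), so (2,-2,6)→(2,2,6)
reduced (well bottom): (2,2,6) with a≤c, −a<b≤a
well minimum |f| = |-2| = 2 (negative-definite)

2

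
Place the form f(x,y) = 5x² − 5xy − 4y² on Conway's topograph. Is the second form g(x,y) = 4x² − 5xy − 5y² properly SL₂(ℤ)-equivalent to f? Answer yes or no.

D₁ = 105, D₂ = 105
river cycle of f (length 6): (-4, 5, 5), (5, 5, -4), (-4, 3, 6), (6, 9, -1), (-1, 9, 6), (6, 3, -4)
river cycle of g (length 6): (-5, 5, 4), (4, 3, -6), (-6, 9, 1), (1, 9, -6), (-6, 3, 4), (4, 5, -5)
cycles differ ⇒ inequivalent

no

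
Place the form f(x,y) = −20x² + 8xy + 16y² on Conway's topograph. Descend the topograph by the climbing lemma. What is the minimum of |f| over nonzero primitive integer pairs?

river: ρ → (16,24,-12)
river: ρ → (-12,24,16)
river: ρ → (16,8,-20)
river: ρ → (-20,32,4)
river: ρ → (4,32,-20)
river: ρ → (-20,8,16)
closes: descent 0, river 6
min |a| on river = 4

4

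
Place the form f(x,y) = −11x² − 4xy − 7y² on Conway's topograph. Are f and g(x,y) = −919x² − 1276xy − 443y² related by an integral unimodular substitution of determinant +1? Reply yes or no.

D₁ = -292, D₂ = -292
f is negative-definite; reduce −f:
−f: flip: (11,4,7)→(7,-4,11)
−f: reduced (well bottom): (7,-4,11) with a≤c, −a<b≤a
flip sign back: reduced form of f is (-7,4,-11)
g is negative-definite; reduce −g:
−g: translate: b→-562 (≡1276 mod 1838), so (919,1276,443)→(919,-562,86)
−g: flip: (919,-562,86)→(86,562,919)
−g: translate: b→46 (≡562 mod 172), so (86,562,919)→(86,46,7)
−g: flip: (86,46,7)→(7,-46,86)
−g: translate: b→-4 (≡-46 mod 14), so (7,-46,86)→(7,-4,11)
−g: reduced (well bottom): (7,-4,11) with a≤c, −a<b≤a
flip sign back: reduced form of g is (-7,4,-11)
reduced forms (-7, 4, -11) vs (-7, 4, -11) ⇒ equivalent

yes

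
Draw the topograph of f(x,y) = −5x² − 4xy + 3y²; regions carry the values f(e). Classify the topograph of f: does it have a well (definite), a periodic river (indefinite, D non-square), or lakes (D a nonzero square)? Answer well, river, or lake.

D = b²−4ac = (-4)² − 4·(-5)·3 = 76
D > 0 non-square ⇒ indefinite ⇒ periodic river

river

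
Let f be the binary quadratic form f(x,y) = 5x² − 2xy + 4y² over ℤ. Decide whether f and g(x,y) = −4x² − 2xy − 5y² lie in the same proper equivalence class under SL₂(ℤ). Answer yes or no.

D₁ = -76, D₂ = -76
f: flip: (5,-2,4)→(4,2,5)
f: reduced (well bottom): (4,2,5) with a≤c, −a<b≤a
g is negative-definite; reduce −g:
−g: reduced (well bottom): (4,2,5) with a≤c, −a<b≤a
flip sign back: reduced form of g is (-4,-2,-5)
reduced forms (4, 2, 5) vs (-4, -2, -5) ⇒ inequivalent

no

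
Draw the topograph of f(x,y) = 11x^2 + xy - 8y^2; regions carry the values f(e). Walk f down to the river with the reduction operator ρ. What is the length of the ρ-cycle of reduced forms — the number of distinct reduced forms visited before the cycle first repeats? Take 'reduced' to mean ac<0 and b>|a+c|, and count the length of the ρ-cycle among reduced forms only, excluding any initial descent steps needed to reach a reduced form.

D = 353, ⌊√D⌋ = 18
descent: ρ → (-8,15,4)  [lands on river]
river: ρ → (4,17,-4)
river: ρ → (-4,15,8)
river: ρ → (8,17,-2)
river: ρ → (-2,15,16)
river: ρ → (16,17,-1)
river: ρ → (-1,17,16)
river: ρ → (16,15,-2)
river: ρ → (-2,17,8)
river: ρ → (8,15,-4)
river: ρ → (-4,17,4)
river: ρ → (4,15,-8)
river: ρ → (-8,17,2)
river: ρ → (2,15,-16)
river: ρ → (-16,17,1)
river: ρ → (1,17,-16)
river: ρ → (-16,15,2)
river: ρ → (2,17,-8)
ρ-cycle length = 18 (tail of 1 descent step not counted)

18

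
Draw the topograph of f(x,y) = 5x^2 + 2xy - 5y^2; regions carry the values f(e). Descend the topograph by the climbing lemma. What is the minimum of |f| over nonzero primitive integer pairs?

river: ρ → (-5,8,2)
river: ρ → (2,8,-5)
river: ρ → (-5,2,5)
river: ρ → (5,8,-2)
river: ρ → (-2,8,5)
river: ρ → (5,2,-5)
closes: descent 0, river 6
min |a| on river = 2

2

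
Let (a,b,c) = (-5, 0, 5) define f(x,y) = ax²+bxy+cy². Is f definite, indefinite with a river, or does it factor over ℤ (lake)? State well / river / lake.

D = b²−4ac = 0² − 4·(-5)·5 = 100
D = 10² is a perfect square ⇒ form factors over ℤ ⇒ lakes

lake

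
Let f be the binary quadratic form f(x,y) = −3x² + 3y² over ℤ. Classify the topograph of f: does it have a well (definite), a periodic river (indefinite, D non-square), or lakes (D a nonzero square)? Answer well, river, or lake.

D = b²−4ac = 0² − 4·(-3)·3 = 36
D = 6² is a perfect square ⇒ form factors over ℤ ⇒ lakes

lake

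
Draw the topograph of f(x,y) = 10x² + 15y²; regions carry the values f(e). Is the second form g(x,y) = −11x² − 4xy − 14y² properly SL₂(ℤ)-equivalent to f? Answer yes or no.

D₁ = -600, D₂ = -600
f: reduced (well bottom): (10,0,15) with a≤c, −a<b≤a
g is negative-definite; reduce −g:
−g: reduced (well bottom): (11,4,14) with a≤c, −a<b≤a
flip sign back: reduced form of g is (-11,-4,-14)
reduced forms (10, 0, 15) vs (-11, -4, -14) ⇒ inequivalent

no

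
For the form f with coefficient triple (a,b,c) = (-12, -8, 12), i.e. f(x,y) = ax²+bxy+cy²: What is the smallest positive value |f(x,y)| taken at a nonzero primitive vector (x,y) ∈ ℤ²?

descent: ρ → (12,8,-12)  [lands on river]
river: ρ → (-12,16,8)
river: ρ → (8,16,-12)
river: ρ → (-12,8,12)
river: ρ → (12,16,-8)
river: ρ → (-8,16,12)
closes: descent 1, river 6
min |a| on river = 8

8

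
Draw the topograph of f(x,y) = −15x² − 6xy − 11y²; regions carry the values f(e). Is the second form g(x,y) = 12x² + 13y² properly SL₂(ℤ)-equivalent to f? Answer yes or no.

D₁ = -624, D₂ = -624
f is negative-definite; reduce −f:
−f: flip: (15,6,11)→(11,-6,15)
−f: reduced (well bottom): (11,-6,15) with a≤c, −a<b≤a
flip sign back: reduced form of f is (-11,6,-15)
g: reduced (well bottom): (12,0,13) with a≤c, −a<b≤a
reduced forms (-11, 6, -15) vs (12, 0, 13) ⇒ inequivalent

no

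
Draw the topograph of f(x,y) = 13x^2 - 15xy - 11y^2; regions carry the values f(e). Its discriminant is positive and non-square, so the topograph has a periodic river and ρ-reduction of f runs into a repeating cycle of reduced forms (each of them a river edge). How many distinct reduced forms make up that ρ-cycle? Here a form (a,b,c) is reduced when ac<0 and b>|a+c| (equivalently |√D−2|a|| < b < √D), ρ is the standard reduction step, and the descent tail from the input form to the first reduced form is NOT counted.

D = 797, ⌊√D⌋ = 28
descent: ρ → (-11,15,13)  [lands on river]
river: ρ → (13,11,-13)
river: ρ → (-13,15,11)
river: ρ → (11,7,-17)
river: ρ → (-17,27,1)
river: ρ → (1,27,-17)
river: ρ → (-17,7,11)
river: ρ → (11,15,-13)
river: ρ → (-13,11,13)
river: ρ → (13,15,-11)
river: ρ → (-11,7,17)
river: ρ → (17,27,-1)
river: ρ → (-1,27,17)
river: ρ → (17,7,-11)
ρ-cycle length = 14 (tail of 1 descent step not counted)

14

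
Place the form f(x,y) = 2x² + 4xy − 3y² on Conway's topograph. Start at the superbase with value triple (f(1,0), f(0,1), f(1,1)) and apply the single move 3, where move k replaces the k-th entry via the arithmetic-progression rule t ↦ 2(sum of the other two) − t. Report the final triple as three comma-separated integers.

start (2,-3,3) = (f(1,0),f(0,1),f(1,1))
replace slot 3: 2·(2+(-3)) − 3 = -5 → (2,-3,-5)

2,-3,-5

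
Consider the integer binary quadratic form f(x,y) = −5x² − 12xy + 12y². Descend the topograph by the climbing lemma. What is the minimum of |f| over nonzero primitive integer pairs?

descent: ρ → (12,12,-5)  [lands on river]
river: ρ → (-5,18,3)
river: ρ → (3,18,-5)
river: ρ → (-5,12,12)
closes: descent 1, river 4
min |a| on river = 3

3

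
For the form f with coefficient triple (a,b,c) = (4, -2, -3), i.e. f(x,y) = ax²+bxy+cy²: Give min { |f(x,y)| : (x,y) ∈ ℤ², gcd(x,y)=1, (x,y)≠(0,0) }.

descent: ρ → (-3,2,4)  [lands on river]
river: ρ → (4,6,-1)
river: ρ → (-1,6,4)
river: ρ → (4,2,-3)
river: ρ → (-3,4,3)
river: ρ → (3,2,-4)
river: ρ → (-4,6,1)
river: ρ → (1,6,-4)
river: ρ → (-4,2,3)
river: ρ → (3,4,-3)
closes: descent 1, river 10
min |a| on river = 1

1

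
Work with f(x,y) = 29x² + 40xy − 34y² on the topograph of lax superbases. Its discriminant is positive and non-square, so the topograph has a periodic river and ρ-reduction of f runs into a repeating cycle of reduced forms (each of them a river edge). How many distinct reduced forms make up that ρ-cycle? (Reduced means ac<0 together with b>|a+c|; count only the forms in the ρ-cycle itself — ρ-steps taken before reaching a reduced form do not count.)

D = 5544, ⌊√D⌋ = 74
river: ρ → (-34,28,35)
river: ρ → (35,42,-27)
river: ρ → (-27,66,11)
river: ρ → (11,66,-27)
river: ρ → (-27,42,35)
river: ρ → (35,28,-34)
river: ρ → (-34,40,29)
river: ρ → (29,18,-45)
river: ρ → (-45,72,2)
river: ρ → (2,72,-45)
river: ρ → (-45,18,29)
river: ρ → (29,40,-34)
ρ-cycle length = 12 (tail of 0 descent steps not counted)

12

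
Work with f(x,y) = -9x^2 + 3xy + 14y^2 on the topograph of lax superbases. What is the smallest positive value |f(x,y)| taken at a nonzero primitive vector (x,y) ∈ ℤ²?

descent: ρ → (14,-3,-9)
descent: ρ → (-9,21,2)  [lands on river]
river: ρ → (2,19,-19)
river: ρ → (-19,19,2)
river: ρ → (2,21,-9)
river: ρ → (-9,15,8)
river: ρ → (8,17,-7)
river: ρ → (-7,11,14)
river: ρ → (14,17,-4)
river: ρ → (-4,15,18)
river: ρ → (18,21,-1)
river: ρ → (-1,21,18)
river: ρ → (18,15,-4)
river: ρ → (-4,17,14)
river: ρ → (14,11,-7)
river: ρ → (-7,17,8)
river: ρ → (8,15,-9)
closes: descent 2, river 16
min |a| on river = 1

1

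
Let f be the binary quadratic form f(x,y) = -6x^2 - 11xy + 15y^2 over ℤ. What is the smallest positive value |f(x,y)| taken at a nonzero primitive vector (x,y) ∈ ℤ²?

descent: ρ → (15,11,-6)  [lands on river]
river: ρ → (-6,13,13)
river: ρ → (13,13,-6)
river: ρ → (-6,11,15)
river: ρ → (15,19,-2)
river: ρ → (-2,21,5)
river: ρ → (5,19,-6)
river: ρ → (-6,17,8)
river: ρ → (8,15,-8)
river: ρ → (-8,17,6)
river: ρ → (6,19,-5)
river: ρ → (-5,21,2)
river: ρ → (2,19,-15)
river: ρ → (-15,11,6)
river: ρ → (6,13,-13)
river: ρ → (-13,13,6)
river: ρ → (6,11,-15)
river: ρ → (-15,19,2)
river: ρ → (2,21,-5)
river: ρ → (-5,19,6)
river: ρ → (6,17,-8)
river: ρ → (-8,15,8)
river: ρ → (8,17,-6)
river: ρ → (-6,19,5)
river: ρ → (5,21,-2)
river: ρ → (-2,19,15)
closes: descent 1, river 26
min |a| on river = 2

2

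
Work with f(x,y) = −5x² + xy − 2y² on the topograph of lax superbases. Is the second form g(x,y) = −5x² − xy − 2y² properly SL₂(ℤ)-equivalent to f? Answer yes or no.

D₁ = -39, D₂ = -39
f is negative-definite; reduce −f:
−f: flip: (5,-1,2)→(2,1,5)
−f: reduced (well bottom): (2,1,5) with a≤c, −a<b≤a
flip sign back: reduced form of f is (-2,-1,-5)
g is negative-definite; reduce −g:
−g: flip: (5,1,2)→(2,-1,5)
−g: reduced (well bottom): (2,-1,5) with a≤c, −a<b≤a
flip sign back: reduced form of g is (-2,1,-5)
reduced forms (-2, -1, -5) vs (-2, 1, -5) ⇒ inequivalent

no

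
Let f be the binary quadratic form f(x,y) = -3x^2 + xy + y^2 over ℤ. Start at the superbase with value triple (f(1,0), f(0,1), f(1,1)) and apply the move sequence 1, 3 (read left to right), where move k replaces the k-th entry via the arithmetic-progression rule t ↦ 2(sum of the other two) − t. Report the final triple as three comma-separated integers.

start (-3,1,-1) = (f(1,0),f(0,1),f(1,1))
replace slot 1: 2·(1+(-1)) − (-3) = 3 → (3,1,-1)
replace slot 3: 2·(3+1) − (-1) = 9 → (3,1,9)

3,1,9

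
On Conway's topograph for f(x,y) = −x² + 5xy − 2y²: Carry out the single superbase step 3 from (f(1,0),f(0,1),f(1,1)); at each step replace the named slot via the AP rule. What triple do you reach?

start (-1,-2,2) = (f(1,0),f(0,1),f(1,1))
replace slot 3: 2·((-1)+(-2)) − 2 = -8 → (-1,-2,-8)

-1,-2,-8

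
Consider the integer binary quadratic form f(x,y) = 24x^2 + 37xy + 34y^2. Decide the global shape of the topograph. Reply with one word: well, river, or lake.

D = b²−4ac = 37² − 4·24·34 = -1895
D < 0 ⇒ definite ⇒ every region one sign ⇒ single well

well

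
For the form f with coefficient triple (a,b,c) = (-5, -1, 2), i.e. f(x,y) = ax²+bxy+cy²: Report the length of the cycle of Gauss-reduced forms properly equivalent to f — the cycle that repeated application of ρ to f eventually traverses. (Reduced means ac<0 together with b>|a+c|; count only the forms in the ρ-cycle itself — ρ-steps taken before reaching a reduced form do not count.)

D = 41, ⌊√D⌋ = 6
descent: ρ → (2,5,-2)  [lands on river]
river: ρ → (-2,3,4)
river: ρ → (4,5,-1)
river: ρ → (-1,5,4)
river: ρ → (4,3,-2)
river: ρ → (-2,5,2)
river: ρ → (2,3,-4)
river: ρ → (-4,5,1)
river: ρ → (1,5,-4)
river: ρ → (-4,3,2)
ρ-cycle length = 10 (tail of 1 descent step not counted)

10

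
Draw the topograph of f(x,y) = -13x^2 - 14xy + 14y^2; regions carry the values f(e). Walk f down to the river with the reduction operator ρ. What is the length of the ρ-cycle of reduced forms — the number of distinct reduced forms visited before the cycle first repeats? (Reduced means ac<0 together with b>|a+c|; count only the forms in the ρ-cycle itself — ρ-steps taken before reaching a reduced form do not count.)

D = 924, ⌊√D⌋ = 30
descent: ρ → (14,14,-13)  [lands on river]
river: ρ → (-13,12,15)
river: ρ → (15,18,-10)
river: ρ → (-10,22,11)
river: ρ → (11,22,-10)
river: ρ → (-10,18,15)
river: ρ → (15,12,-13)
river: ρ → (-13,14,14)
ρ-cycle length = 8 (tail of 1 descent step not counted)

8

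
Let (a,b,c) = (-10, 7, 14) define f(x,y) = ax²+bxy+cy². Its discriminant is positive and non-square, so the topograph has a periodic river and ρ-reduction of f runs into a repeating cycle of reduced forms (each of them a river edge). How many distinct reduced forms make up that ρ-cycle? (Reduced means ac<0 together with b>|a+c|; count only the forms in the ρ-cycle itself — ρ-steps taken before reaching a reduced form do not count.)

D = 609, ⌊√D⌋ = 24
river: ρ → (14,21,-3)
river: ρ → (-3,21,14)
river: ρ → (14,7,-10)
river: ρ → (-10,13,11)
river: ρ → (11,9,-12)
river: ρ → (-12,15,8)
river: ρ → (8,17,-10)
river: ρ → (-10,23,2)
river: ρ → (2,21,-21)
river: ρ → (-21,21,2)
river: ρ → (2,23,-10)
river: ρ → (-10,17,8)
river: ρ → (8,15,-12)
river: ρ → (-12,9,11)
river: ρ → (11,13,-10)
river: ρ → (-10,7,14)
ρ-cycle length = 16 (tail of 0 descent steps not counted)

16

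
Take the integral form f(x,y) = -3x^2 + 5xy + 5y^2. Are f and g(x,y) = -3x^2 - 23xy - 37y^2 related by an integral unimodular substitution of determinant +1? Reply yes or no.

D₁ = 85, D₂ = 85
river cycle of f (length 6): (5, 5, -3), (-3, 7, 3), (3, 5, -5), (-5, 5, 3), (3, 7, -3), (-3, 5, 5)
river cycle of g (length 6): (-3, 7, 3), (3, 5, -5), (-5, 5, 3), (3, 7, -3), (-3, 5, 5), (5, 5, -3)
cycles coincide ⇒ equivalent

yes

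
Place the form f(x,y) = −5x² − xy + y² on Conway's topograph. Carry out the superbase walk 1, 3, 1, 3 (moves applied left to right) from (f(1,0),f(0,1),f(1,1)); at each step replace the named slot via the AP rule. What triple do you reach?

start (-5,1,-5) = (f(1,0),f(0,1),f(1,1))
replace slot 1: 2·(1+(-5)) − (-5) = -3 → (-3,1,-5)
replace slot 3: 2·((-3)+1) − (-5) = 1 → (-3,1,1)
replace slot 1: 2·(1+1) − (-3) = 7 → (7,1,1)
replace slot 3: 2·(7+1) − 1 = 15 → (7,1,15)

7,1,15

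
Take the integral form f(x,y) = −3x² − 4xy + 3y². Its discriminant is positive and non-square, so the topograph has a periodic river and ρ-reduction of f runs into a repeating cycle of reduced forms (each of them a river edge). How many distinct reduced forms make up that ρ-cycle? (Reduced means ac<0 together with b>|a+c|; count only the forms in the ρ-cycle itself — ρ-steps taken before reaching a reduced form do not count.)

D = 52, ⌊√D⌋ = 7
descent: ρ → (3,4,-3)  [lands on river]
river: ρ → (-3,2,4)
river: ρ → (4,6,-1)
river: ρ → (-1,6,4)
river: ρ → (4,2,-3)
river: ρ → (-3,4,3)
river: ρ → (3,2,-4)
river: ρ → (-4,6,1)
river: ρ → (1,6,-4)
river: ρ → (-4,2,3)
ρ-cycle length = 10 (tail of 1 descent step not counted)

10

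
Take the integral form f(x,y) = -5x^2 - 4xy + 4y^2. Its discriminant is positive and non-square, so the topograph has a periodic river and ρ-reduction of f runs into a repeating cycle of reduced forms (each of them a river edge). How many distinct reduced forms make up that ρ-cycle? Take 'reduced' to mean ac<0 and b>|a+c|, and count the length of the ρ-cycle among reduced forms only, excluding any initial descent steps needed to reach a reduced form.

D = 96, ⌊√D⌋ = 9
descent: ρ → (4,4,-5)  [lands on river]
river: ρ → (-5,6,3)
river: ρ → (3,6,-5)
river: ρ → (-5,4,4)
ρ-cycle length = 4 (tail of 1 descent step not counted)

4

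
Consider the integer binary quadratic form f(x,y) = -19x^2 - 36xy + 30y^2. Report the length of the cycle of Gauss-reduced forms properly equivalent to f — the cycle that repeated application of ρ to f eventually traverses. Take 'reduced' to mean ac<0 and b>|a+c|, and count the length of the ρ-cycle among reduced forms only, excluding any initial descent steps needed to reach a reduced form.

D = 3576, ⌊√D⌋ = 59
descent: ρ → (30,36,-19)  [lands on river]
river: ρ → (-19,40,26)
river: ρ → (26,12,-33)
river: ρ → (-33,54,5)
river: ρ → (5,56,-22)
river: ρ → (-22,32,29)
river: ρ → (29,26,-25)
river: ρ → (-25,24,30)
ρ-cycle length = 8 (tail of 1 descent step not counted)

8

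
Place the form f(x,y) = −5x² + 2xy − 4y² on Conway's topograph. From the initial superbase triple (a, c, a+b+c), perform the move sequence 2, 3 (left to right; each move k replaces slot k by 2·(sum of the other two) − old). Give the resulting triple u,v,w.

start (-5,-4,-7) = (f(1,0),f(0,1),f(1,1))
replace slot 2: 2·((-5)+(-7)) − (-4) = -20 → (-5,-20,-7)
replace slot 3: 2·((-5)+(-20)) − (-7) = -43 → (-5,-20,-43)

-5,-20,-43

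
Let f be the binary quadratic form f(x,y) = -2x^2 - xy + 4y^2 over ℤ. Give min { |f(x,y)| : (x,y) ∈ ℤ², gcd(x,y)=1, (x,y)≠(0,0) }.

descent: ρ → (4,1,-2)
descent: ρ → (-2,3,3)  [lands on river]
river: ρ → (3,3,-2)
river: ρ → (-2,5,1)
river: ρ → (1,5,-2)
closes: descent 2, river 4
min |a| on river = 1

1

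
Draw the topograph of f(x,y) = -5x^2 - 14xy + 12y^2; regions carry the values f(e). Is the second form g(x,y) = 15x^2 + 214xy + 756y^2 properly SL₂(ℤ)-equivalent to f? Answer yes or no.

D₁ = 436, D₂ = 436
river cycle of f (length 30): (12, 14, -5), (-5, 16, 9), (9, 20, -1), (-1, 20, 9), (9, 16, -5), (-5, 14, 12), (12, 10, -7), (-7, 18, 4), (4, 14, -15), (-15, 16, 3), … (20 more)
river cycle of g (length 30): (-7, 10, 12), (12, 14, -5), (-5, 16, 9), (9, 20, -1), (-1, 20, 9), (9, 16, -5), (-5, 14, 12), (12, 10, -7), (-7, 18, 4), (4, 14, -15), … (20 more)
cycles coincide ⇒ equivalent

yes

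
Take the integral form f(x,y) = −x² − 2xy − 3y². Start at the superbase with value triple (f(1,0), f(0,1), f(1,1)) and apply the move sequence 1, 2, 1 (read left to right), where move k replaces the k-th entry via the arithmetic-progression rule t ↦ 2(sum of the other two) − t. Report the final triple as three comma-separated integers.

start (-1,-3,-6) = (f(1,0),f(0,1),f(1,1))
replace slot 1: 2·((-3)+(-6)) − (-1) = -17 → (-17,-3,-6)
replace slot 2: 2·((-17)+(-6)) − (-3) = -43 → (-17,-43,-6)
replace slot 1: 2·((-43)+(-6)) − (-17) = -81 → (-81,-43,-6)

-81,-43,-6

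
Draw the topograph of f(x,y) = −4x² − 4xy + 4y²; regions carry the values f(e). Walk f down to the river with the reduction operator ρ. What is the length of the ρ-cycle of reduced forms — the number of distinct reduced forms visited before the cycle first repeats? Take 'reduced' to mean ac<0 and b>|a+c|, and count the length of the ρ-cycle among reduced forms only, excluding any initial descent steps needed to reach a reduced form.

D = 80, ⌊√D⌋ = 8
descent: ρ → (4,4,-4)  [lands on river]
river: ρ → (-4,4,4)
ρ-cycle length = 2 (tail of 1 descent step not counted)

2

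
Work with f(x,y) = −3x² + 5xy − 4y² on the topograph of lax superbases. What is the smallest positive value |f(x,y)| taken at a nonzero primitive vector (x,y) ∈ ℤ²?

translate: b→1 (≡-5 mod 6), so (3,-5,4)→(3,1,2)
flip: (3,1,2)→(2,-1,3)
reduced (well bottom): (2,-1,3) with a≤c, −a<b≤a
well minimum |f| = |-2| = 2 (negative-definite)

2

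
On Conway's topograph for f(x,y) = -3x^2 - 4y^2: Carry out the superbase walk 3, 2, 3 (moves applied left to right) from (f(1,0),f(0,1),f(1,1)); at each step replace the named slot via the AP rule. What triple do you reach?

start (-3,-4,-7) = (f(1,0),f(0,1),f(1,1))
replace slot 3: 2·((-3)+(-4)) − (-7) = -7 → (-3,-4,-7)
replace slot 2: 2·((-3)+(-7)) − (-4) = -16 → (-3,-16,-7)
replace slot 3: 2·((-3)+(-16)) − (-7) = -31 → (-3,-16,-31)

-3,-16,-31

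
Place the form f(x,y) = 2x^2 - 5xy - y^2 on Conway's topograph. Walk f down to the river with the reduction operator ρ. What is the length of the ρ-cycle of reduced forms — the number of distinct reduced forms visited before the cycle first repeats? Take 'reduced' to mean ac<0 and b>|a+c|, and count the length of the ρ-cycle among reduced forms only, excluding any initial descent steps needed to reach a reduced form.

D = 33, ⌊√D⌋ = 5
descent: ρ → (-1,5,2)  [lands on river]
river: ρ → (2,3,-3)
river: ρ → (-3,3,2)
river: ρ → (2,5,-1)
ρ-cycle length = 4 (tail of 1 descent step not counted)

4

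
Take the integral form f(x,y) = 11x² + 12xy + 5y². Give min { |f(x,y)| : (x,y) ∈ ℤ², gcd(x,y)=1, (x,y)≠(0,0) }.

translate: b→-10 (≡12 mod 22), so (11,12,5)→(11,-10,4)
flip: (11,-10,4)→(4,10,11)
translate: b→2 (≡10 mod 8), so (4,10,11)→(4,2,5)
reduced (well bottom): (4,2,5) with a≤c, −a<b≤a
well minimum = a = 4

4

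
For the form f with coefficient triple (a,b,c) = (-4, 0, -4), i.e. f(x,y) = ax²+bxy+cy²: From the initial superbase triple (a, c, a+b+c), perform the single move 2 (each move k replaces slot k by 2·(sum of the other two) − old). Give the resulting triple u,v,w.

start (-4,-4,-8) = (f(1,0),f(0,1),f(1,1))
replace slot 2: 2·((-4)+(-8)) − (-4) = -20 → (-4,-20,-8)

-4,-20,-8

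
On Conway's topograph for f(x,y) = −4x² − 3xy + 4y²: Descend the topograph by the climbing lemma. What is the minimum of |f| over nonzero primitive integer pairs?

descent: ρ → (4,3,-4)  [lands on river]
river: ρ → (-4,5,3)
river: ρ → (3,7,-2)
river: ρ → (-2,5,6)
river: ρ → (6,7,-1)
river: ρ → (-1,7,6)
river: ρ → (6,5,-2)
river: ρ → (-2,7,3)
river: ρ → (3,5,-4)
river: ρ → (-4,3,4)
river: ρ → (4,5,-3)
river: ρ → (-3,7,2)
river: ρ → (2,5,-6)
river: ρ → (-6,7,1)
river: ρ → (1,7,-6)
river: ρ → (-6,5,2)
river: ρ → (2,7,-3)
river: ρ → (-3,5,4)
closes: descent 1, river 18
min |a| on river = 1

1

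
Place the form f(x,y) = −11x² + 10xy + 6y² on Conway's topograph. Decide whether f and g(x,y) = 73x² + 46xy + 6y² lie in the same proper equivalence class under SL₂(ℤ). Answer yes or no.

D₁ = 364, D₂ = 364
river cycle of f (length 8): (6, 14, -7), (-7, 14, 6), (6, 10, -11), (-11, 12, 5), (5, 18, -2), (-2, 18, 5), (5, 12, -11), (-11, 10, 6)
river cycle of g (length 8): (6, 14, -7), (-7, 14, 6), (6, 10, -11), (-11, 12, 5), (5, 18, -2), (-2, 18, 5), (5, 12, -11), (-11, 10, 6)
cycles coincide ⇒ equivalent

yes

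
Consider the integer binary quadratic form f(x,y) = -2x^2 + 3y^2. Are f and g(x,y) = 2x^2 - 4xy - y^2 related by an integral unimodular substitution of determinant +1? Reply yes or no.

D₁ = 24, D₂ = 24
river cycle of f (length 2): (-2, 4, 1), (1, 4, -2)
river cycle of g (length 2): (-1, 4, 2), (2, 4, -1)
cycles differ ⇒ inequivalent

no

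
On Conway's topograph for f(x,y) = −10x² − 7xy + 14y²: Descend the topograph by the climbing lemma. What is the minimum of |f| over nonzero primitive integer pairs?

descent: ρ → (14,7,-10)  [lands on river]
river: ρ → (-10,13,11)
river: ρ → (11,9,-12)
river: ρ → (-12,15,8)
river: ρ → (8,17,-10)
river: ρ → (-10,23,2)
river: ρ → (2,21,-21)
river: ρ → (-21,21,2)
river: ρ → (2,23,-10)
river: ρ → (-10,17,8)
river: ρ → (8,15,-12)
river: ρ → (-12,9,11)
river: ρ → (11,13,-10)
river: ρ → (-10,7,14)
river: ρ → (14,21,-3)
river: ρ → (-3,21,14)
closes: descent 1, river 16
min |a| on river = 2

2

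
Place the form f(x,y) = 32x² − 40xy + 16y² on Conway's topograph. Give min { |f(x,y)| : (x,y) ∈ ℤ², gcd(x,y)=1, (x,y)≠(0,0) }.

translate: b→24 (≡-40 mod 64), so (32,-40,16)→(32,24,8)
flip: (32,24,8)→(8,-24,32)
translate: b→8 (≡-24 mod 16), so (8,-24,32)→(8,8,16)
reduced (well bottom): (8,8,16) with a≤c, −a<b≤a
well minimum = a = 8

8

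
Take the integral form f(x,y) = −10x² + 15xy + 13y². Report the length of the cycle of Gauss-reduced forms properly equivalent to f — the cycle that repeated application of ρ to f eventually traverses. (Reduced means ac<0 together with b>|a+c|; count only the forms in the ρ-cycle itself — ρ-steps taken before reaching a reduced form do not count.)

D = 745, ⌊√D⌋ = 27
river: ρ → (13,11,-12)
river: ρ → (-12,13,12)
river: ρ → (12,11,-13)
river: ρ → (-13,15,10)
river: ρ → (10,25,-3)
river: ρ → (-3,23,18)
river: ρ → (18,13,-8)
river: ρ → (-8,19,12)
river: ρ → (12,5,-15)
river: ρ → (-15,25,2)
river: ρ → (2,27,-2)
river: ρ → (-2,25,15)
river: ρ → (15,5,-12)
river: ρ → (-12,19,8)
river: ρ → (8,13,-18)
river: ρ → (-18,23,3)
river: ρ → (3,25,-10)
river: ρ → (-10,15,13)
ρ-cycle length = 18 (tail of 0 descent steps not counted)

18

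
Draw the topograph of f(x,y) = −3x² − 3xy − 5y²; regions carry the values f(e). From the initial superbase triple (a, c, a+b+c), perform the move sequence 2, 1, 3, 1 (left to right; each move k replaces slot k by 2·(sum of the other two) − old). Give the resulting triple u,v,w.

start (-3,-5,-11) = (f(1,0),f(0,1),f(1,1))
replace slot 2: 2·((-3)+(-11)) − (-5) = -23 → (-3,-23,-11)
replace slot 1: 2·((-23)+(-11)) − (-3) = -65 → (-65,-23,-11)
replace slot 3: 2·((-65)+(-23)) − (-11) = -165 → (-65,-23,-165)
replace slot 1: 2·((-23)+(-165)) − (-65) = -311 → (-311,-23,-165)

-311,-23,-165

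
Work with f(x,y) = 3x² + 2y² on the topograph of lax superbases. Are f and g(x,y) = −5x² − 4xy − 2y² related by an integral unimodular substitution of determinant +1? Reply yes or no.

D₁ = -24, D₂ = -24
f: flip: (3,0,2)→(2,0,3)
f: reduced (well bottom): (2,0,3) with a≤c, −a<b≤a
g is negative-definite; reduce −g:
−g: flip: (5,4,2)→(2,-4,5)
−g: translate: b→0 (≡-4 mod 4), so (2,-4,5)→(2,0,3)
−g: reduced (well bottom): (2,0,3) with a≤c, −a<b≤a
flip sign back: reduced form of g is (-2,0,-3)
reduced forms (2, 0, 3) vs (-2, 0, -3) ⇒ inequivalent

no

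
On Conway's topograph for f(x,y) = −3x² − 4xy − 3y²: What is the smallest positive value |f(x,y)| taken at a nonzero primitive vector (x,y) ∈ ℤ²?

translate: b→-2 (≡4 mod 6), so (3,4,3)→(3,-2,2)
flip: (3,-2,2)→(2,2,3)
reduced (well bottom): (2,2,3) with a≤c, −a<b≤a
well minimum |f| = |-2| = 2 (negative-definite)

2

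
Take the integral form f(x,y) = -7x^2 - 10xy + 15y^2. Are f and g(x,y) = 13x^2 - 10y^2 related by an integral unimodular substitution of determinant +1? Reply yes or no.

D₁ = 520, D₂ = 520
river cycle of f (length 10): (15, 10, -7), (-7, 18, 7), (7, 10, -15), (-15, 20, 2), (2, 20, -15), (-15, 10, 7), (7, 18, -7), (-7, 10, 15), (15, 20, -2), (-2, 20, 15)
river cycle of g (length 6): (-10, 20, 3), (3, 22, -3), (-3, 20, 10), (10, 20, -3), (-3, 22, 3), (3, 20, -10)
cycles differ ⇒ inequivalent

no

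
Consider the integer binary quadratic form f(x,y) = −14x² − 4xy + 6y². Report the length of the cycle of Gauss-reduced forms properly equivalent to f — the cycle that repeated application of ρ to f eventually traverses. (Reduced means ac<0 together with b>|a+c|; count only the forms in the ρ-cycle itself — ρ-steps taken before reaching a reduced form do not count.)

D = 352, ⌊√D⌋ = 18
descent: ρ → (6,16,-4)  [lands on river]
river: ρ → (-4,16,6)
river: ρ → (6,8,-12)
river: ρ → (-12,16,2)
river: ρ → (2,16,-12)
river: ρ → (-12,8,6)
ρ-cycle length = 6 (tail of 1 descent step not counted)

6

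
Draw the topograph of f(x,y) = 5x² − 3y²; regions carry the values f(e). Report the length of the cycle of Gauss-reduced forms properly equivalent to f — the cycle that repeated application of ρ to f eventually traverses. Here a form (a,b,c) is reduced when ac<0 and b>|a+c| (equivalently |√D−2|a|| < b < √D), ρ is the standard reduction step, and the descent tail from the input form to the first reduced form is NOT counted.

D = 60, ⌊√D⌋ = 7
descent: ρ → (-3,6,2)  [lands on river]
river: ρ → (2,6,-3)
ρ-cycle length = 2 (tail of 1 descent step not counted)

2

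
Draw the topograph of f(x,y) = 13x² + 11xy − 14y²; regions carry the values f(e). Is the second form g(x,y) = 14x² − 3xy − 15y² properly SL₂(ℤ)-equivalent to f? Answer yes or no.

D₁ = 849, D₂ = 849
river cycle of f (length 34): (-14, 17, 10), (10, 23, -8), (-8, 25, 7), (7, 17, -20), (-20, 23, 4), (4, 25, -14), (-14, 3, 15), (15, 27, -2), (-2, 29, 1), (1, 29, -2), … (24 more)
river cycle of g (length 34): (-15, 3, 14), (14, 25, -4), (-4, 23, 20), (20, 17, -7), (-7, 25, 8), (8, 23, -10), (-10, 17, 14), (14, 11, -13), (-13, 15, 12), (12, 9, -16), … (24 more)
cycles differ ⇒ inequivalent

no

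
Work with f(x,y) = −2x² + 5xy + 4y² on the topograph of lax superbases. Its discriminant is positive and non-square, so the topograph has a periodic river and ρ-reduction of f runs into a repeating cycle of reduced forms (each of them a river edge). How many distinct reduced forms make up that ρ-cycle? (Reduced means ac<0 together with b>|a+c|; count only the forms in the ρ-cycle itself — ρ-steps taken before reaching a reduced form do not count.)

D = 57, ⌊√D⌋ = 7
river: ρ → (4,3,-3)
river: ρ → (-3,3,4)
river: ρ → (4,5,-2)
river: ρ → (-2,7,1)
river: ρ → (1,7,-2)
river: ρ → (-2,5,4)
ρ-cycle length = 6 (tail of 0 descent steps not counted)

6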